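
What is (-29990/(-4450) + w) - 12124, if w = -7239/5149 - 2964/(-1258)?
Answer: -919073703094/75854255 ≈ -12116.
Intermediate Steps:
w = 161973/170459 (w = -7239*1/5149 - 2964*(-1/1258) = -381/271 + 1482/629 = 161973/170459 ≈ 0.95022)
(-29990/(-4450) + w) - 12124 = (-29990/(-4450) + 161973/170459) - 12124 = (-29990*(-1/4450) + 161973/170459) - 12124 = (2999/445 + 161973/170459) - 12124 = 583284526/75854255 - 12124 = -919073703094/75854255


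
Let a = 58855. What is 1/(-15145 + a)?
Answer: 1/43710 ≈ 2.2878e-5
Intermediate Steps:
1/(-15145 + a) = 1/(-15145 + 58855) = 1/43710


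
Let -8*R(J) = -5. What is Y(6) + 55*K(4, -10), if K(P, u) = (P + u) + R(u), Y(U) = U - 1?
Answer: -2325/8 ≈ -290.63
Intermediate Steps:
R(J) = 5/8 (R(J) = -⅛*(-5) = 5/8)
Y(U) = -1 + U
K(P, u) = 5/8 + P + u (K(P, u) = (P + u) + 5/8 = 5/8 + P + u)
Y(6) + 55*K(4, -10) = (-1 + 6) + 55*(5/8 + 4 - 10) = 5 + 55*(-43/8) = 5 - 2365/8 = -2325/8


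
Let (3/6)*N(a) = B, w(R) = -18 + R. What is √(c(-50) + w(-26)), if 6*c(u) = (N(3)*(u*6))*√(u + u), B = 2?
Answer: 2*√(-11 - 500*I) ≈ 31.277 - 31.973*I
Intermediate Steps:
N(a) = 4 (N(a) = 2*2 = 4)
c(u) = 4*√2*u^(3/2) (c(u) = ((4*(u*6))*√(u + u))/6 = ((4*(6*u))*√(2*u))/6 = ((24*u)*(√2*√u))/6 = (24*√2*u^(3/2))/6 = 4*√2*u^(3/2))
√(c(-50) + w(-26)) = √(4*√2*(-50)^(3/2) + (-18 - 26)) = √(4*√2*(-250*I*√2) - 44) = √(-2000*I - 44) = √(-44 - 2000*I)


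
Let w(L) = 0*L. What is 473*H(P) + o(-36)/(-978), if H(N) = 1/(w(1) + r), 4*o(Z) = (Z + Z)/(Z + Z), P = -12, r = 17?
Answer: 1850359/66504 ≈ 27.823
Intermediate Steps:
w(L) = 0
o(Z) = ¼ (o(Z) = ((Z + Z)/(Z + Z))/4 = ((2*Z)/((2*Z)))/4 = ((2*Z)*(1/(2*Z)))/4 = (¼)*1 = ¼)
H(N) = 1/17 (H(N) = 1/(0 + 17) = 1/17)
473*H(P) + o(-36)/(-978) = 473*(1/17) + (¼)/(-978) = 473/17 + (¼)*(-1/978) = 473/17 - 1/3912 = 1850359/66504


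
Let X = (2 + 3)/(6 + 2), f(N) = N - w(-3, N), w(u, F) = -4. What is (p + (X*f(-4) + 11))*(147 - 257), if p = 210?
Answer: -24310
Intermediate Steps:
f(N) = 4 + N (f(N) = N - 1*(-4) = N + 4 = 4 + N)
X = 5/8 ≈ 0.62500
(p + (X*f(-4) + 11))*(147 - 257) = (210 + (5*(4 - 4)/8 + 11))*(147 - 257) = (210 + ((5/8)*0 + 11))*(-110) = (210 + (0 + 11))*(-110) = (210 + 11)*(-110) = 221*(-110) = -24310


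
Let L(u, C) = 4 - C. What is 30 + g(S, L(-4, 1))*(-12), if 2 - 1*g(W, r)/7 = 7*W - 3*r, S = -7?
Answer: -5010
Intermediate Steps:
g(W, r) = 14 - 49*W + 21*r (g(W, r) = 14 - 7*(7*W - 3*r) = 14 - 7*(-3*r + 7*W) = 14 + (-49*W + 21*r) = 14 - 49*W + 21*r)
30 + g(S, L(-4, 1))*(-12) = 30 + (14 - 49*(-7) + 21*(4 - 1*1))*(-12) = 30 + (14 + 343 + 21*(4 - 1))*(-12) = 30 + (14 + 343 + 21*3)*(-12) = 30 + (14 + 343 + 63)*(-12) = 30 + 420*(-12) = 30 - 5040 = -5010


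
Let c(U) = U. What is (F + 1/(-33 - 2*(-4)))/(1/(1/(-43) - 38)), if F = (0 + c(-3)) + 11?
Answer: -65073/215 ≈ -302.67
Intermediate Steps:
F = 8 (F = (0 - 3) + 11 = -3 + 11 = 8)
(F + 1/(-33 - 2*(-4)))/(1/(1/(-43) - 38)) = (8 + 1/(-33 - 2*(-4)))/(1/(1/(-43) - 38)) = (8 + 1/(-33 + 8))/(1/(-1/43 - 38)) = (8 + 1/(-25))/(1/(-1635/43)) = (8 - 1/25)/(-43/1635) = (199/25)*(-1635/43) = -65073/215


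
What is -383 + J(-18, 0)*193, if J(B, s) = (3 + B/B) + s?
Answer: 389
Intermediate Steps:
J(B, s) = 4 + s (J(B, s) = (3 + 1) + s = 4 + s)
-383 + J(-18, 0)*193 = -383 + (4 + 0)*193 = -383 + 4*193 = -383 + 772 = 389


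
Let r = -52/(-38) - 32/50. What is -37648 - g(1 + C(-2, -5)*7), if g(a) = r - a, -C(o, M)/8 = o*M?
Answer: -18148671/475 ≈ -38208.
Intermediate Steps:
C(o, M) = -8*M*o (C(o, M) = -8*o*M = -8*M*o)
r = 346/475 (r = -52*(-1/38) - 32*1/50 = 26/19 - 16/25 = 346/475 ≈ 0.72842)
g(a) = 346/475 - a
-37648 - g(1 + C(-2, -5)*7) = -37648 - (346/475 - (1 - 8*(-5)*(-2)*7)) = -37648 - (346/475 - (1 - 80*7)) = -37648 - (346/475 - (1 - 560)) = -37648 - (346/475 - 1*(-559)) = -37648 - (346/475 + 559) = -37648 - 1*265871/475 = -37648 - 265871/475 = -18148671/475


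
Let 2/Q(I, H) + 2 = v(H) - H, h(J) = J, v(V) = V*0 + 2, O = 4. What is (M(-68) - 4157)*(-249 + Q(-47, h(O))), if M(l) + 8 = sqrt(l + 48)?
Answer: 2078335/2 - 499*I*sqrt(5) ≈ 1.0392e+6 - 1115.8*I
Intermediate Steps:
M(l) = -8 + sqrt(48 + l) (M(l) = -8 + sqrt(l + 48) = -8 + sqrt(48 + l))
v(V) = 2 (v(V) = 0 + 2 = 2)
Q(I, H) = -2/H (Q(I, H) = 2/(-2 + (2 - H)) = 2/((-H)) = 2*(-1/H) = -2/H)
(M(-68) - 4157)*(-249 + Q(-47, h(O))) = ((-8 + sqrt(48 - 68)) - 4157)*(-249 - 2/4) = ((-8 + sqrt(-20)) - 4157)*(-249 - 2*1/4) = ((-8 + 2*I*sqrt(5)) - 4157)*(-249 - 1/2) = (-4165 + 2*I*sqrt(5))*(-499/2) = 2078335/2 - 499*I*sqrt(5)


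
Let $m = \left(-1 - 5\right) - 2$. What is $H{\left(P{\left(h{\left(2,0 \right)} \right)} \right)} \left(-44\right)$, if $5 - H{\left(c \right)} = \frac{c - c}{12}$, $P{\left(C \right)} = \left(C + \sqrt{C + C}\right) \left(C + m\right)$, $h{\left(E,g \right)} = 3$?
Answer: $-220$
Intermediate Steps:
$m = -8$ ($m = -6 - 2 = -8$)
$P{\left(C \right)} = \left(-8 + C\right) \left(C + \sqrt{2} \sqrt{C}\right)$ ($P{\left(C \right)} = \left(C + \sqrt{C + C}\right) \left(C - 8\right) = \left(C + \sqrt{2 C}\right) \left(-8 + C\right) = \left(C + \sqrt{2} \sqrt{C}\right) \left(-8 + C\right) = \left(-8 + C\right) \left(C + \sqrt{2} \sqrt{C}\right)$)
$H{\left(c \right)} = 5$ ($H{\left(c \right)} = 5 - \frac{c - c}{12} = 5 - 0 \cdot \frac{1}{12} = 5 - 0 = 5 + 0 = 5$)
$H{\left(P{\left(h{\left(2,0 \right)} \right)} \right)} \left(-44\right) = 5 \left(-44\right) = -220$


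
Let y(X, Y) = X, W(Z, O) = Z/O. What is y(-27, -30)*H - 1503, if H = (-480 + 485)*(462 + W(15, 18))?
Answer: -127971/2 ≈ -63986.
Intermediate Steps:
H = 13885/6 (H = (-480 + 485)*(462 + 15/18) = 5*(462 + 15*(1/18)) = 5*(462 + ⅚) = 5*(2777/6) = 13885/6 ≈ 2314.2)
y(-27, -30)*H - 1503 = -27*13885/6 - 1503 = -124965/2 - 1503 = -127971/2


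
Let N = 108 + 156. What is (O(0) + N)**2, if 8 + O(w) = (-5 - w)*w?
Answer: 65536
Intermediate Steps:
N = 264
O(w) = -8 + w*(-5 - w) (O(w) = -8 + (-5 - w)*w = -8 + w*(-5 - w))
(O(0) + N)**2 = ((-8 - 1*0**2 - 5*0) + 264)**2 = ((-8 - 1*0 + 0) + 264)**2 = ((-8 + 0 + 0) + 264)**2 = (-8 + 264)**2 = 256**2 = 65536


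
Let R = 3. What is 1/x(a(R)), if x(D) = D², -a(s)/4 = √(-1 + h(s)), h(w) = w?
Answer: 1/32 ≈ 0.031250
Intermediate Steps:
a(s) = -4*√(-1 + s)
1/x(a(R)) = 1/((-4*√(-1 + 3))²) = 1/((-4*√2)²) = 1/32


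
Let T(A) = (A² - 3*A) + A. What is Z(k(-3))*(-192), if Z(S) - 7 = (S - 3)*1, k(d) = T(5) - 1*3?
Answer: -3072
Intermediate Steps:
T(A) = A² - 2*A
k(d) = 12 (k(d) = 5*(-2 + 5) - 1*3 = 5*3 - 3 = 15 - 3 = 12)
Z(S) = 4 + S (Z(S) = 7 + (S - 3)*1 = 7 + (-3 + S)*1 = 7 + (-3 + S) = 4 + S)
Z(k(-3))*(-192) = (4 + 12)*(-192) = 16*(-192) = -3072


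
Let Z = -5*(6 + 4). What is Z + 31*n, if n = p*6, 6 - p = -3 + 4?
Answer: 880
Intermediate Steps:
p = 5 (p = 6 - (-3 + 4) = 6 - 1*1 = 6 - 1 = 5)
n = 30 (n = 5*6 = 30)
Z = -50 (Z = -5*10 = -50)
Z + 31*n = -50 + 31*30 = -50 + 930 = 880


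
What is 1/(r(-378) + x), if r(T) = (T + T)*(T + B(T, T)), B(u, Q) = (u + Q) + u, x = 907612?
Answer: 1/2050684 ≈ 4.8764e-7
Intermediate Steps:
B(u, Q) = Q + 2*u (B(u, Q) = (Q + u) + u = Q + 2*u)
r(T) = 8*T² (r(T) = (T + T)*(T + (T + 2*T)) = (2*T)*(T + 3*T) = (2*T)*(4*T) = 8*T²)
1/(r(-378) + x) = 1/(8*(-378)² + 907612) = 1/(8*142884 + 907612) = 1/(1143072 + 907612) = 1/2050684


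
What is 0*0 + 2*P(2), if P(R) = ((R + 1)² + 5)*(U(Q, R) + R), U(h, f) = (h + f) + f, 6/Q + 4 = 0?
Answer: 126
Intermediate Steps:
Q = -3/2 (Q = 6/(-4 + 0) = 6/(-4) = 6*(-¼) = -3/2 ≈ -1.5000)
U(h, f) = h + 2*f (U(h, f) = (f + h) + f = h + 2*f)
P(R) = (5 + (1 + R)²)*(-3/2 + 3*R) (P(R) = ((R + 1)² + 5)*((-3/2 + 2*R) + R) = ((1 + R)² + 5)*(-3/2 + 3*R) = (5 + (1 + R)²)*(-3/2 + 3*R))
0*0 + 2*P(2) = 0*0 + 2*(-9 + 3*2³ + 15*2 + (9/2)*2²) = 0 + 2*(-9 + 3*8 + 30 + (9/2)*4) = 0 + 2*(-9 + 24 + 30 + 18) = 0 + 2*63 = 0 + 126 = 126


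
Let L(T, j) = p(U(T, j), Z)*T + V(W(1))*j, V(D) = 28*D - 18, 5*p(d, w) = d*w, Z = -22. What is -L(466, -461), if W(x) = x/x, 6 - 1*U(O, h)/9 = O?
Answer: -8484046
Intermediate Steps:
U(O, h) = 54 - 9*O
p(d, w) = d*w/5 (p(d, w) = (d*w)/5 = d*w/5)
W(x) = 1
V(D) = -18 + 28*D
L(T, j) = 10*j + T*(-1188/5 + 198*T/5) (L(T, j) = ((1/5)*(54 - 9*T)*(-22))*T + (-18 + 28*1)*j = (-1188/5 + 198*T/5)*T + (-18 + 28)*j = T*(-1188/5 + 198*T/5) + 10*j = 10*j + T*(-1188/5 + 198*T/5))
-L(466, -461) = -(10*(-461) + (198/5)*466*(-6 + 466)) = -(-4610 + (198/5)*466*460) = -(-4610 + 8488656) = -1*8484046 = -8484046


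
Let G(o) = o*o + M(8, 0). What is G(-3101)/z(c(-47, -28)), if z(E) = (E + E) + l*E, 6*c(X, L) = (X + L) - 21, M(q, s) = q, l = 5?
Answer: -9616209/112 ≈ -85859.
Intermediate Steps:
c(X, L) = -7/2 + L/6 + X/6 (c(X, L) = ((X + L) - 21)/6 = ((L + X) - 21)/6 = (-21 + L + X)/6 = -7/2 + L/6 + X/6)
G(o) = 8 + o**2 (G(o) = o*o + 8 = o**2 + 8 = 8 + o**2)
z(E) = 7*E (z(E) = (E + E) + 5*E = 2*E + 5*E = 7*E)
G(-3101)/z(c(-47, -28)) = (8 + (-3101)**2)/((7*(-7/2 + (1/6)*(-28) + (1/6)*(-47)))) = (8 + 9616201)/((7*(-7/2 - 14/3 - 47/6))) = 9616209/((7*(-16))) = 9616209/(-112) = 9616209*(-1/112) = -9616209/112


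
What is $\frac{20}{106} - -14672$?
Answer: $\frac{777626}{53} \approx 14672.0$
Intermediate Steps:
$\frac{20}{106} - -14672 = 20 \cdot \frac{1}{106} + 14672 = \frac{10}{53} + 14672 = \frac{777626}{53}$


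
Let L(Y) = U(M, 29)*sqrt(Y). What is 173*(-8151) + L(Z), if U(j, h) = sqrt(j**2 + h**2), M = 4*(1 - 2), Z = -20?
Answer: -1410123 + 2*I*sqrt(4285) ≈ -1.4101e+6 + 130.92*I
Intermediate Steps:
M = -4 (M = 4*(-1) = -4)
U(j, h) = sqrt(h**2 + j**2)
L(Y) = sqrt(857)*sqrt(Y) (L(Y) = sqrt(29**2 + (-4)**2)*sqrt(Y) = sqrt(841 + 16)*sqrt(Y) = sqrt(857)*sqrt(Y))
173*(-8151) + L(Z) = 173*(-8151) + sqrt(857)*sqrt(-20) = -1410123 + sqrt(857)*(2*I*sqrt(5)) = -1410123 + 2*I*sqrt(4285)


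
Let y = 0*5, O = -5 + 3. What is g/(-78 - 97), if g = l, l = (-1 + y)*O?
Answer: -2/175 ≈ -0.011429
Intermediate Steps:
O = -2
y = 0
l = 2 (l = (-1 + 0)*(-2) = -1*(-2) = 2)
g = 2
g/(-78 - 97) = 2/(-78 - 97) = 2/(-175) = -1/175*2 = -2/175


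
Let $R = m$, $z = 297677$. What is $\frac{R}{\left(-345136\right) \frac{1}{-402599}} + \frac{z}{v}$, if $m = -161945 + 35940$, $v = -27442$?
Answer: $- \frac{63282787325721}{430510096} \approx -1.47 \cdot 10^{5}$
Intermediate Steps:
$m = -126005$
$R = -126005$
$\frac{R}{\left(-345136\right) \frac{1}{-402599}} + \frac{z}{v} = - \frac{126005}{\left(-345136\right) \frac{1}{-402599}} + \frac{297677}{-27442} = - \frac{126005}{\left(-345136\right) \left(- \frac{1}{402599}\right)} + 297677 \left(- \frac{1}{27442}\right) = - \frac{126005}{\frac{345136}{402599}} - \frac{297677}{27442} = \left(-126005\right) \frac{402599}{345136} - \frac{297677}{27442} = - \frac{4611771545}{31376} - \frac{297677}{27442} = - \frac{63282787325721}{430510096}$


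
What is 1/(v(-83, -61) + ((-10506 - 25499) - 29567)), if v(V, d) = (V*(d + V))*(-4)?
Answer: -1/113380 ≈ -8.8199e-6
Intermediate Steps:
v(V, d) = -4*V*(V + d) (v(V, d) = (V*(V + d))*(-4) = -4*V*(V + d))
1/(v(-83, -61) + ((-10506 - 25499) - 29567)) = 1/(-4*(-83)*(-83 - 61) + ((-10506 - 25499) - 29567)) = 1/(-4*(-83)*(-144) + (-36005 - 29567)) = 1/(-47808 - 65572) = 1/(-113380) = -1/113380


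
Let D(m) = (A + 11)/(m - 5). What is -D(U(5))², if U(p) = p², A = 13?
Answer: -36/25 ≈ -1.4400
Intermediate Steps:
D(m) = 24/(-5 + m) (D(m) = (13 + 11)/(m - 5) = 24/(-5 + m))
-D(U(5))² = -(24/(-5 + 5²))² = -(24/(-5 + 25))² = -(24/20)² = -(24*(1/20))² = -(6/5)² = -1*36/25 = -36/25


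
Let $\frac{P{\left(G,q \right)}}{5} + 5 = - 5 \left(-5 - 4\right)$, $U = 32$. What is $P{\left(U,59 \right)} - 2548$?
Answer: $-2348$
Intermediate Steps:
$P{\left(G,q \right)} = 200$ ($P{\left(G,q \right)} = -25 + 5 \left(- 5 \left(-5 - 4\right)\right) = -25 + 5 \left(\left(-5\right) \left(-9\right)\right) = -25 + 5 \cdot 45 = -25 + 225 = 200$)
$P{\left(U,59 \right)} - 2548 = 200 - 2548 = -2348$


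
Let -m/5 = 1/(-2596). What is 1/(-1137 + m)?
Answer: -2596/2951647 ≈ -0.00087951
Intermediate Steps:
m = 5/2596 (m = -5/(-2596) = -5*(-1/2596) = 5/2596 ≈ 0.0019260)
1/(-1137 + m) = 1/(-1137 + 5/2596) = 1/(-2951647/2596) = -2596/2951647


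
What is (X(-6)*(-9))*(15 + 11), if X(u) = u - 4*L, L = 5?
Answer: 6084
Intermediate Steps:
X(u) = -20 + u (X(u) = u - 4*5 = u - 20 = -20 + u)
(X(-6)*(-9))*(15 + 11) = ((-20 - 6)*(-9))*(15 + 11) = -26*(-9)*26 = 234*26 = 6084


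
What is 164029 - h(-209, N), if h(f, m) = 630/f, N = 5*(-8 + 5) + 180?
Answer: 34282691/209 ≈ 1.6403e+5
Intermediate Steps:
N = 165 (N = 5*(-3) + 180 = -15 + 180 = 165)
164029 - h(-209, N) = 164029 - 630/(-209) = 164029 - 630*(-1)/209 = 164029 - 1*(-630/209) = 164029 + 630/209 = 34282691/209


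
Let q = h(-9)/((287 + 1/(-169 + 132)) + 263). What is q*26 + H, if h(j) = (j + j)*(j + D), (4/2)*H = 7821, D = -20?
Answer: 17794873/4522 ≈ 3935.2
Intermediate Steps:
H = 7821/2 (H = (½)*7821 = 7821/2 ≈ 3910.5)
h(j) = 2*j*(-20 + j) (h(j) = (j + j)*(j - 20) = (2*j)*(-20 + j) = 2*j*(-20 + j))
q = 2146/2261 (q = (2*(-9)*(-20 - 9))/((287 + 1/(-169 + 132)) + 263) = (2*(-9)*(-29))/((287 + 1/(-37)) + 263) = 522/((287 - 1/37) + 263) = 522/(10618/37 + 263) = 522/(20349/37) = 522*(37/20349) = 2146/2261 ≈ 0.94914)
q*26 + H = (2146/2261)*26 + 7821/2 = 55796/2261 + 7821/2 = 17794873/4522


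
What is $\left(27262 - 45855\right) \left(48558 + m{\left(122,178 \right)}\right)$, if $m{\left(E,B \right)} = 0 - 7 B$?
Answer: $-879672016$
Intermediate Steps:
$m{\left(E,B \right)} = - 7 B$
$\left(27262 - 45855\right) \left(48558 + m{\left(122,178 \right)}\right) = \left(27262 - 45855\right) \left(48558 - 1246\right) = - 18593 \left(48558 - 1246\right) = \left(-18593\right) 47312 = -879672016$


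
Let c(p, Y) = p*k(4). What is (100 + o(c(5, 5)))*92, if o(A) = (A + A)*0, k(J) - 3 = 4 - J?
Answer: 9200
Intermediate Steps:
k(J) = 7 - J (k(J) = 3 + (4 - J) = 7 - J)
c(p, Y) = 3*p (c(p, Y) = p*(7 - 1*4) = p*(7 - 4) = p*3 = 3*p)
o(A) = 0 (o(A) = (2*A)*0 = 0)
(100 + o(c(5, 5)))*92 = (100 + 0)*92 = 100*92 = 9200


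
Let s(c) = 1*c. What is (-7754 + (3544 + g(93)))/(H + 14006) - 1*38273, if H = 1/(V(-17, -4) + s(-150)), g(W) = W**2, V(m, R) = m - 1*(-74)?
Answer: -258302338/6749 ≈ -38273.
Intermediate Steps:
V(m, R) = 74 + m (V(m, R) = m + 74 = 74 + m)
s(c) = c
H = -1/93 (H = 1/((74 - 17) - 150) = 1/(57 - 150) = 1/(-93) = -1/93 ≈ -0.010753)
(-7754 + (3544 + g(93)))/(H + 14006) - 1*38273 = (-7754 + (3544 + 93**2))/(-1/93 + 14006) - 1*38273 = (-7754 + (3544 + 8649))/(1302557/93) - 38273 = (-7754 + 12193)*(93/1302557) - 38273 = 4439*(93/1302557) - 38273 = 2139/6749 - 38273 = -258302338/6749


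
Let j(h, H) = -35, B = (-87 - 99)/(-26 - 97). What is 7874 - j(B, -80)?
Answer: 7909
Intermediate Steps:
B = 62/41 (B = -186/(-123) = -186*(-1/123) = 62/41 ≈ 1.5122)
7874 - j(B, -80) = 7874 - 1*(-35) = 7874 + 35 = 7909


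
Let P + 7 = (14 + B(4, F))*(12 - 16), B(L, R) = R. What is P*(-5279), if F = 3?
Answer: 395925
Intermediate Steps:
P = -75 (P = -7 + (14 + 3)*(12 - 16) = -7 + 17*(-4) = -7 - 68 = -75)
P*(-5279) = -75*(-5279) = 395925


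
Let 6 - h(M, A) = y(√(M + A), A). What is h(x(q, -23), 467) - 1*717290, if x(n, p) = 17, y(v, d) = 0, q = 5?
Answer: -717284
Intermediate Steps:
h(M, A) = 6 (h(M, A) = 6 - 1*0 = 6 + 0 = 6)
h(x(q, -23), 467) - 1*717290 = 6 - 1*717290 = 6 - 717290 = -717284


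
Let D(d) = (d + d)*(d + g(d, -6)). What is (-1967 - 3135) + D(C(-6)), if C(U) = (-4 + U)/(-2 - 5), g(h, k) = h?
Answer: -249598/49 ≈ -5093.8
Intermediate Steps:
C(U) = 4/7 - U/7 (C(U) = (-4 + U)/(-7) = (-4 + U)*(-1/7) = 4/7 - U/7)
D(d) = 4*d**2 (D(d) = (d + d)*(d + d) = (2*d)*(2*d) = 4*d**2)
(-1967 - 3135) + D(C(-6)) = (-1967 - 3135) + 4*(4/7 - 1/7*(-6))**2 = -5102 + 4*(4/7 + 6/7)**2 = -5102 + 4*(10/7)**2 = -5102 + 4*(100/49) = -5102 + 400/49 = -249598/49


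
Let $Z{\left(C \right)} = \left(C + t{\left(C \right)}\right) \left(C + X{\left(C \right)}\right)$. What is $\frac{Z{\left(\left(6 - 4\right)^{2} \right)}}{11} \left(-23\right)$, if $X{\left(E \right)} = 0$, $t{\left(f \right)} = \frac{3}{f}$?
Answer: $- \frac{437}{11} \approx -39.727$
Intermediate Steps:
$Z{\left(C \right)} = C \left(C + \frac{3}{C}\right)$ ($Z{\left(C \right)} = \left(C + \frac{3}{C}\right) \left(C + 0\right) = \left(C + \frac{3}{C}\right) C = C \left(C + \frac{3}{C}\right)$)
$\frac{Z{\left(\left(6 - 4\right)^{2} \right)}}{11} \left(-23\right) = \frac{3 + \left(\left(6 - 4\right)^{2}\right)^{2}}{11} \left(-23\right) = \frac{3 + \left(2^{2}\right)^{2}}{11} \left(-23\right) = \frac{3 + 4^{2}}{11} \left(-23\right) = \frac{3 + 16}{11} \left(-23\right) = \frac{1}{11} \cdot 19 \left(-23\right) = \frac{19}{11} \left(-23\right) = - \frac{437}{11}$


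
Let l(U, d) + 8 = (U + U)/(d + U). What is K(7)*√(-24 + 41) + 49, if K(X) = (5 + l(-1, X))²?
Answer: 49 + 100*√17/9 ≈ 94.812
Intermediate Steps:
l(U, d) = -8 + 2*U/(U + d) (l(U, d) = -8 + (U + U)/(d + U) = -8 + (2*U)/(U + d) = -8 + 2*U/(U + d))
K(X) = (5 + 2*(3 - 4*X)/(-1 + X))² (K(X) = (5 + 2*(-4*X - 3*(-1))/(-1 + X))² = (5 + 2*(-4*X + 3)/(-1 + X))² = (5 + 2*(3 - 4*X)/(-1 + X))²)
K(7)*√(-24 + 41) + 49 = ((1 - 3*7)²/(-1 + 7)²)*√(-24 + 41) + 49 = ((1 - 21)²/6²)*√17 + 49 = ((-20)²*(1/36))*√17 + 49 = (400*(1/36))*√17 + 49 = 100*√17/9 + 49 = 49 + 100*√17/9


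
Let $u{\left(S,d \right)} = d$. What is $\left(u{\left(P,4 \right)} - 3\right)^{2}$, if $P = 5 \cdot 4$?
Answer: $1$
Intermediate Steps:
$P = 20$
$\left(u{\left(P,4 \right)} - 3\right)^{2} = \left(4 - 3\right)^{2} = 1^{2} = 1$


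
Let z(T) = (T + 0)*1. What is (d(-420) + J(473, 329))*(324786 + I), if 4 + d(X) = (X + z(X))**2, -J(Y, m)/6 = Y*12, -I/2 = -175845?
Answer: 454280693040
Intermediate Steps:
z(T) = T (z(T) = T*1 = T)
I = 351690 (I = -2*(-175845) = 351690)
J(Y, m) = -72*Y (J(Y, m) = -6*Y*12 = -72*Y)
d(X) = -4 + 4*X**2 (d(X) = -4 + (X + X)**2 = -4 + (2*X)**2 = -4 + 4*X**2)
(d(-420) + J(473, 329))*(324786 + I) = ((-4 + 4*(-420)**2) - 72*473)*(324786 + 351690) = ((-4 + 4*176400) - 34056)*676476 = ((-4 + 705600) - 34056)*676476 = (705596 - 34056)*676476 = 671540*676476 = 454280693040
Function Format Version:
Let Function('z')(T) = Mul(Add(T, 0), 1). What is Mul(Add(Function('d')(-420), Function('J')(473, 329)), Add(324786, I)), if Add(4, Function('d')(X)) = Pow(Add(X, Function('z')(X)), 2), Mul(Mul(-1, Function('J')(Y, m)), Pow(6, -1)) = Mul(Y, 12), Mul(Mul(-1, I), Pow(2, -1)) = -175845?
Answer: 454280693040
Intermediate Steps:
Function('z')(T) = T (Function('z')(T) = Mul(T, 1) = T)
I = 351690 (I = Mul(-2, -175845) = 351690)
Function('J')(Y, m) = Mul(-72, Y) (Function('J')(Y, m) = Mul(-6, Mul(Y, 12)) = Mul(-6, Mul(12, Y)) = Mul(-72, Y))
Function('d')(X) = Add(-4, Mul(4, Pow(X, 2))) (Function('d')(X) = Add(-4, Pow(Add(X, X), 2)) = Add(-4, Pow(Mul(2, X), 2)) = Add(-4, Mul(4, Pow(X, 2))))
Mul(Add(Function('d')(-420), Function('J')(473, 329)), Add(324786, I)) = Mul(Add(Add(-4, Mul(4, Pow(-420, 2))), Mul(-72, 473)), Add(324786, 351690)) = Mul(Add(Add(-4, Mul(4, 176400)), -34056), 676476) = Mul(Add(Add(-4, 705600), -34056), 676476) = Mul(Add(705596, -34056), 676476) = Mul(671540, 676476) = 454280693040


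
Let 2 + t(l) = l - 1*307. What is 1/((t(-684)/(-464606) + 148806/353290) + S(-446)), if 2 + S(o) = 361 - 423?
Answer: -11724332410/745393918711 ≈ -0.015729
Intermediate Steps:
t(l) = -309 + l (t(l) = -2 + (l - 1*307) = -2 + (l - 307) = -2 + (-307 + l) = -309 + l)
S(o) = -64 (S(o) = -2 + (361 - 423) = -2 - 62 = -64)
1/((t(-684)/(-464606) + 148806/353290) + S(-446)) = 1/(((-309 - 684)/(-464606) + 148806/353290) - 64) = 1/((-993*(-1/464606) + 148806*(1/353290)) - 64) = 1/((993/464606 + 10629/25235) - 64) = 1/(4963355529/11724332410 - 64) = 1/(-745393918711/11724332410) = -11724332410/745393918711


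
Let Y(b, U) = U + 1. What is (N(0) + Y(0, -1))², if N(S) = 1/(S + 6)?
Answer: 1/36 ≈ 0.027778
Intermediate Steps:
N(S) = 1/(6 + S)
Y(b, U) = 1 + U
(N(0) + Y(0, -1))² = (1/(6 + 0) + (1 - 1))² = (1/6 + 0)² = (⅙ + 0)² = (⅙)² = 1/36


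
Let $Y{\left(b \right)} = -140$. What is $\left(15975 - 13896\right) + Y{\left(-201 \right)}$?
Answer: $1939$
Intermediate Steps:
$\left(15975 - 13896\right) + Y{\left(-201 \right)} = \left(15975 - 13896\right) - 140 = 2079 - 140 = 1939$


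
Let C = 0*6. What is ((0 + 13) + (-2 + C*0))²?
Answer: 121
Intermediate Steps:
C = 0
((0 + 13) + (-2 + C*0))² = ((0 + 13) + (-2 + 0*0))² = (13 + (-2 + 0))² = (13 - 2)² = 11² = 121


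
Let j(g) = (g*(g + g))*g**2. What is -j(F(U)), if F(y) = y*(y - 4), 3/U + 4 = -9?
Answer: -1482401250/815730721 ≈ -1.8173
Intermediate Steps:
U = -3/13 (U = 3/(-4 - 9) = 3/(-13) = 3*(-1/13) = -3/13 ≈ -0.23077)
F(y) = y*(-4 + y)
j(g) = 2*g**4 (j(g) = (g*(2*g))*g**2 = (2*g**2)*g**2 = 2*g**4)
-j(F(U)) = -2*(-3*(-4 - 3/13)/13)**4 = -2*(-3/13*(-55/13))**4 = -2*(165/169)**4 = -2*741200625/815730721 = -1*1482401250/815730721 = -1482401250/815730721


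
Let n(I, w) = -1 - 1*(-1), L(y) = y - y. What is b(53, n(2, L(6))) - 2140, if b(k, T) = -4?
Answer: -2144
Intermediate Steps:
L(y) = 0
n(I, w) = 0 (n(I, w) = -1 + 1 = 0)
b(53, n(2, L(6))) - 2140 = -4 - 2140 = -2144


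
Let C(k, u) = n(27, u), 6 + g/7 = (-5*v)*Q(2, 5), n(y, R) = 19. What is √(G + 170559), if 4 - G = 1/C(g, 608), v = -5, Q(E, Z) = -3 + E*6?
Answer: 2*√15393306/19 ≈ 412.99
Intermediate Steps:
Q(E, Z) = -3 + 6*E
g = 1533 (g = -42 + 7*((-5*(-5))*(-3 + 6*2)) = -42 + 7*(25*(-3 + 12)) = -42 + 7*(25*9) = -42 + 7*225 = -42 + 1575 = 1533)
C(k, u) = 19
G = 75/19 (G = 4 - 1/19 = 75/19 ≈ 3.9474)
√(G + 170559) = √(75/19 + 170559) = √(3240696/19) = 2*√15393306/19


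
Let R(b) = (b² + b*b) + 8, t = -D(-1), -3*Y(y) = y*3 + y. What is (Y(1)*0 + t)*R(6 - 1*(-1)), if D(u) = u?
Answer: 106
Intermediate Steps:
Y(y) = -4*y/3 (Y(y) = -(y*3 + y)/3 = -(3*y + y)/3 = -4*y/3)
t = 1 (t = -1*(-1) = 1)
R(b) = 8 + 2*b² (R(b) = (b² + b²) + 8 = 2*b² + 8 = 8 + 2*b²)
(Y(1)*0 + t)*R(6 - 1*(-1)) = (-4/3*1*0 + 1)*(8 + 2*(6 - 1*(-1))²) = (-4/3*0 + 1)*(8 + 2*(6 + 1)²) = (0 + 1)*(8 + 2*7²) = 1*(8 + 2*49) = 1*(8 + 98) = 1*106 = 106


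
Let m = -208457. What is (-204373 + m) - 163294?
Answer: -576124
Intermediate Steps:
(-204373 + m) - 163294 = (-204373 - 208457) - 163294 = -412830 - 163294 = -576124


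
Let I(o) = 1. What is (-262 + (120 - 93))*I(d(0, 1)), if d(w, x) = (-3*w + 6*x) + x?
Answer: -235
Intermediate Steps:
d(w, x) = -3*w + 7*x
(-262 + (120 - 93))*I(d(0, 1)) = (-262 + (120 - 93))*1 = (-262 + 27)*1 = -235*1 = -235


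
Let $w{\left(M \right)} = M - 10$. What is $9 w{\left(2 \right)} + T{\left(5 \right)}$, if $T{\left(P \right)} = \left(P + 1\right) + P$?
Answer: $-61$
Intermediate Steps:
$T{\left(P \right)} = 1 + 2 P$ ($T{\left(P \right)} = \left(1 + P\right) + P = 1 + 2 P$)
$w{\left(M \right)} = -10 + M$ ($w{\left(M \right)} = M - 10 = -10 + M$)
$9 w{\left(2 \right)} + T{\left(5 \right)} = 9 \left(-10 + 2\right) + \left(1 + 2 \cdot 5\right) = 9 \left(-8\right) + \left(1 + 10\right) = -72 + 11 = -61$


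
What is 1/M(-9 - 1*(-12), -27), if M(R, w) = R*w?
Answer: -1/81 ≈ -0.012346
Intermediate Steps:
1/M(-9 - 1*(-12), -27) = 1/((-9 - 1*(-12))*(-27)) = 1/((-9 + 12)*(-27)) = 1/(3*(-27)) = 1/(-81) = -1/81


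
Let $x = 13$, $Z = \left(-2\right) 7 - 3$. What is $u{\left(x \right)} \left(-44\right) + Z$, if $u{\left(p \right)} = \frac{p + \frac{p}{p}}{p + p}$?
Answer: $- \frac{529}{13} \approx -40.692$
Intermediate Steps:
$Z = -17$ ($Z = -14 - 3 = -17$)
$u{\left(p \right)} = \frac{1 + p}{2 p}$ ($u{\left(p \right)} = \frac{p + 1}{2 p} = \left(1 + p\right) \frac{1}{2 p} = \frac{1 + p}{2 p}$)
$u{\left(x \right)} \left(-44\right) + Z = \frac{1 + 13}{2 \cdot 13} \left(-44\right) - 17 = \frac{1}{2} \cdot \frac{1}{13} \cdot 14 \left(-44\right) - 17 = \frac{7}{13} \left(-44\right) - 17 = - \frac{308}{13} - 17 = - \frac{529}{13}$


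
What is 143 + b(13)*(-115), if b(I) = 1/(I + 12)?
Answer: 692/5 ≈ 138.40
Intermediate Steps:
b(I) = 1/(12 + I)
143 + b(13)*(-115) = 143 - 115/(12 + 13) = 143 - 115/25 = 143 + (1/25)*(-115) = 143 - 23/5 = 692/5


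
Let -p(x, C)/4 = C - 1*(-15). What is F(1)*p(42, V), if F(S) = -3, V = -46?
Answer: -372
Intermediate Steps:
p(x, C) = -60 - 4*C (p(x, C) = -4*(C - 1*(-15)) = -4*(C + 15) = -4*(15 + C) = -60 - 4*C)
F(1)*p(42, V) = -3*(-60 - 4*(-46)) = -3*(-60 + 184) = -3*124 = -372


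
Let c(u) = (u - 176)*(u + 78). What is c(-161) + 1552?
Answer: 29523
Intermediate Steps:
c(u) = (-176 + u)*(78 + u)
c(-161) + 1552 = (-13728 + (-161)² - 98*(-161)) + 1552 = (-13728 + 25921 + 15778) + 1552 = 27971 + 1552 = 29523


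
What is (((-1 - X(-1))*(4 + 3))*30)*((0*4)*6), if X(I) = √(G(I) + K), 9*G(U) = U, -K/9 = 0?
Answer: 0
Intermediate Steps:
K = 0 (K = -9*0 = 0)
G(U) = U/9
X(I) = √I/3 (X(I) = √(I/9 + 0) = √(I/9) = √I/3)
(((-1 - X(-1))*(4 + 3))*30)*((0*4)*6) = (((-1 - √(-1)/3)*(4 + 3))*30)*((0*4)*6) = (((-1 - I/3)*7)*30)*(0*6) = (((-1 - I/3)*7)*30)*0 = ((-7 - 7*I/3)*30)*0 = (-210 - 70*I)*0 = 0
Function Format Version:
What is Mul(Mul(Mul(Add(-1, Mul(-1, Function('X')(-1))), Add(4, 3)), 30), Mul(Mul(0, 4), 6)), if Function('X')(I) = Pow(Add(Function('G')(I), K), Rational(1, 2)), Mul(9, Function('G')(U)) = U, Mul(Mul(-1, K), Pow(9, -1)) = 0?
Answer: 0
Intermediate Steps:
K = 0 (K = Mul(-9, 0) = 0)
Function('G')(U) = Mul(Rational(1, 9), U)
Function('X')(I) = Mul(Rational(1, 3), Pow(I, Rational(1, 2))) (Function('X')(I) = Pow(Add(Mul(Rational(1, 9), I), 0), Rational(1, 2)) = Pow(Mul(Rational(1, 9), I), Rational(1, 2)) = Mul(Rational(1, 3), Pow(I, Rational(1, 2))))
Mul(Mul(Mul(Add(-1, Mul(-1, Function('X')(-1))), Add(4, 3)), 30), Mul(Mul(0, 4), 6)) = Mul(Mul(Mul(Add(-1, Mul(-1, Mul(Rational(1, 3), Pow(-1, Rational(1, 2))))), Add(4, 3)), 30), Mul(Mul(0, 4), 6)) = Mul(Mul(Mul(Add(-1, Mul(-1, Mul(Rational(1, 3), I))), 7), 30), Mul(0, 6)) = Mul(Mul(Mul(Add(-1, Mul(Rational(-1, 3), I)), 7), 30), 0) = Mul(Mul(Add(-7, Mul(Rational(-7, 3), I)), 30), 0) = Mul(Add(-210, Mul(-70, I)), 0) = 0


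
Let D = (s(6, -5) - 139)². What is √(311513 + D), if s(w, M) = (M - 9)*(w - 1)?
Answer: 3*√39466 ≈ 595.98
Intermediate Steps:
s(w, M) = (-1 + w)*(-9 + M) (s(w, M) = (-9 + M)*(-1 + w) = (-1 + w)*(-9 + M))
D = 43681 (D = ((9 - 1*(-5) - 9*6 - 5*6) - 139)² = ((9 + 5 - 54 - 30) - 139)² = (-70 - 139)² = (-209)² = 43681)
√(311513 + D) = √(311513 + 43681) = √355194 = 3*√39466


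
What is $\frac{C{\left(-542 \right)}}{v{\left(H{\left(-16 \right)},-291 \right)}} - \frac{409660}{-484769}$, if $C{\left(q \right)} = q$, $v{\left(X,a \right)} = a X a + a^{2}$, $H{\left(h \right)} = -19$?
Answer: $\frac{312345138539}{369456513201} \approx 0.84542$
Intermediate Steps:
$v{\left(X,a \right)} = a^{2} + X a^{2}$ ($v{\left(X,a \right)} = X a a + a^{2} = X a^{2} + a^{2} = a^{2} + X a^{2}$)
$\frac{C{\left(-542 \right)}}{v{\left(H{\left(-16 \right)},-291 \right)}} - \frac{409660}{-484769} = - \frac{542}{\left(-291\right)^{2} \left(1 - 19\right)} - \frac{409660}{-484769} = - \frac{542}{84681 \left(-18\right)} - - \frac{409660}{484769} = - \frac{542}{-1524258} + \frac{409660}{484769} = \left(-542\right) \left(- \frac{1}{1524258}\right) + \frac{409660}{484769} = \frac{271}{762129} + \frac{409660}{484769} = \frac{312345138539}{369456513201}$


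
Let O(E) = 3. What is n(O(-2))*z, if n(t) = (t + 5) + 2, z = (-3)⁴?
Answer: 810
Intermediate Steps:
z = 81
n(t) = 7 + t (n(t) = (5 + t) + 2 = 7 + t)
n(O(-2))*z = (7 + 3)*81 = 10*81 = 810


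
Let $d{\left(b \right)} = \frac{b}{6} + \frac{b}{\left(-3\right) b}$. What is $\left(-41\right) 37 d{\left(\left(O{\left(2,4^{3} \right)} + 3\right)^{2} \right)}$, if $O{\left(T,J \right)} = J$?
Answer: $- \frac{6806779}{6} \approx -1.1345 \cdot 10^{6}$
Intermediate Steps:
$d{\left(b \right)} = - \frac{1}{3} + \frac{b}{6}$ ($d{\left(b \right)} = b \frac{1}{6} + b \left(- \frac{1}{3 b}\right) = \frac{b}{6} - \frac{1}{3} = - \frac{1}{3} + \frac{b}{6}$)
$\left(-41\right) 37 d{\left(\left(O{\left(2,4^{3} \right)} + 3\right)^{2} \right)} = \left(-41\right) 37 \left(- \frac{1}{3} + \frac{\left(4^{3} + 3\right)^{2}}{6}\right) = - 1517 \left(- \frac{1}{3} + \frac{\left(64 + 3\right)^{2}}{6}\right) = - 1517 \left(- \frac{1}{3} + \frac{67^{2}}{6}\right) = - 1517 \left(- \frac{1}{3} + \frac{1}{6} \cdot 4489\right) = - 1517 \left(- \frac{1}{3} + \frac{4489}{6}\right) = \left(-1517\right) \frac{4487}{6} = - \frac{6806779}{6}$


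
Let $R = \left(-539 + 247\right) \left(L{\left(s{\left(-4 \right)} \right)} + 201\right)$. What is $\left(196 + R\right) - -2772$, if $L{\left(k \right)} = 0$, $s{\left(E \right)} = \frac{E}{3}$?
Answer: $-55724$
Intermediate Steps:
$s{\left(E \right)} = \frac{E}{3}$ ($s{\left(E \right)} = E \frac{1}{3} = \frac{E}{3}$)
$R = -58692$ ($R = \left(-539 + 247\right) \left(0 + 201\right) = \left(-292\right) 201 = -58692$)
$\left(196 + R\right) - -2772 = \left(196 - 58692\right) - -2772 = -58496 + 2772 = -55724$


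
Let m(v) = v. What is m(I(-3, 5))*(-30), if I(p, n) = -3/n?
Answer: 18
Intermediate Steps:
m(I(-3, 5))*(-30) = -3/5*(-30) = 18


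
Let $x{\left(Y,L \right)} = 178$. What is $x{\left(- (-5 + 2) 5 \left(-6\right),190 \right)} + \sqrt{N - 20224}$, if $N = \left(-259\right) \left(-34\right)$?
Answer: $178 + i \sqrt{11418} \approx 178.0 + 106.86 i$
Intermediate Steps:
$N = 8806$
$x{\left(- (-5 + 2) 5 \left(-6\right),190 \right)} + \sqrt{N - 20224} = 178 + \sqrt{8806 - 20224} = 178 + \sqrt{-11418} = 178 + i \sqrt{11418}$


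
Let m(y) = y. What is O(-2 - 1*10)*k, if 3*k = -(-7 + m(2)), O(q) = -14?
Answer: -70/3 ≈ -23.333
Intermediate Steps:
k = 5/3 (k = (-(-7 + 2))/3 = (-1*(-5))/3 = (1/3)*5 = 5/3 ≈ 1.6667)
O(-2 - 1*10)*k = -14*5/3 = -70/3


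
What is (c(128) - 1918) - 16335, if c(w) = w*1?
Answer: -18125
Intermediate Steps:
c(w) = w
(c(128) - 1918) - 16335 = (128 - 1918) - 16335 = -1790 - 16335 = -18125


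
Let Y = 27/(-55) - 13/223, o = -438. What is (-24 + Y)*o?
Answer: 131880048/12265 ≈ 10753.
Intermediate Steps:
Y = -6736/12265 (Y = 27*(-1/55) - 13*1/223 = -27/55 - 13/223 = -6736/12265 ≈ -0.54920)
(-24 + Y)*o = (-24 - 6736/12265)*(-438) = -301096/12265*(-438) = 131880048/12265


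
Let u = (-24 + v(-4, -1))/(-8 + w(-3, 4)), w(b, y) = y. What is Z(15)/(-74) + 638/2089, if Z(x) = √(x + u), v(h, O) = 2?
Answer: 638/2089 - √82/148 ≈ 0.24422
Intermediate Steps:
u = 11/2 (u = (-24 + 2)/(-8 + 4) = -22/(-4) = -22*(-¼) = 11/2 ≈ 5.5000)
Z(x) = √(11/2 + x) (Z(x) = √(x + 11/2) = √(11/2 + x))
Z(15)/(-74) + 638/2089 = (√(22 + 4*15)/2)/(-74) + 638/2089 = (√(22 + 60)/2)*(-1/74) + 638*(1/2089) = (√82/2)*(-1/74) + 638/2089 = -√82/148 + 638/2089 = 638/2089 - √82/148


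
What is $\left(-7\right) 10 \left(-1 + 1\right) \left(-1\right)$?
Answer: $0$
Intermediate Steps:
$\left(-7\right) 10 \left(-1 + 1\right) \left(-1\right) = - 70 \cdot 0 \left(-1\right) = \left(-70\right) 0 = 0$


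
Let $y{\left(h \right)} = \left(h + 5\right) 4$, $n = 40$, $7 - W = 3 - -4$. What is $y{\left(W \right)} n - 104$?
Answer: $696$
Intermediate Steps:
$W = 0$ ($W = 7 - \left(3 - -4\right) = 7 - \left(3 + 4\right) = 7 - 7 = 0$)
$y{\left(h \right)} = 20 + 4 h$ ($y{\left(h \right)} = \left(5 + h\right) 4 = 20 + 4 h$)
$y{\left(W \right)} n - 104 = \left(20 + 4 \cdot 0\right) 40 - 104 = \left(20 + 0\right) 40 - 104 = 20 \cdot 40 - 104 = 800 - 104 = 696$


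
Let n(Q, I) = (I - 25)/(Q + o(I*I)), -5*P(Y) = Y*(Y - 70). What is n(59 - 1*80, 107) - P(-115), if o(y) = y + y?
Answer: 97341717/22877 ≈ 4255.0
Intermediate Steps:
o(y) = 2*y
P(Y) = -Y*(-70 + Y)/5 (P(Y) = -Y*(Y - 70)/5 = -Y*(-70 + Y)/5)
n(Q, I) = (-25 + I)/(Q + 2*I²) (n(Q, I) = (I - 25)/(Q + 2*(I*I)) = (-25 + I)/(Q + 2*I²))
n(59 - 1*80, 107) - P(-115) = (-25 + 107)/((59 - 1*80) + 2*107²) - (-115)*(70 - 1*(-115))/5 = 82/((59 - 80) + 2*11449) - (-115)*(70 + 115)/5 = 82/(-21 + 22898) - (-115)*185/5 = 82/22877 - 1*(-4255) = (1/22877)*82 + 4255 = 82/22877 + 4255 = 97341717/22877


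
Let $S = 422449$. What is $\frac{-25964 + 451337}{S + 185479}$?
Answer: $\frac{425373}{607928} \approx 0.69971$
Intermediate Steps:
$\frac{-25964 + 451337}{S + 185479} = \frac{-25964 + 451337}{422449 + 185479} = \frac{425373}{607928}$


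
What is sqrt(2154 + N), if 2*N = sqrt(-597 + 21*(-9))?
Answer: sqrt(8616 + 2*I*sqrt(786))/2 ≈ 46.411 + 0.15102*I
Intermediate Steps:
N = I*sqrt(786)/2 (N = sqrt(-597 + 21*(-9))/2 = sqrt(-597 - 189)/2 = sqrt(-786)/2 = (I*sqrt(786))/2 = I*sqrt(786)/2 ≈ 14.018*I)
sqrt(2154 + N) = sqrt(2154 + I*sqrt(786)/2)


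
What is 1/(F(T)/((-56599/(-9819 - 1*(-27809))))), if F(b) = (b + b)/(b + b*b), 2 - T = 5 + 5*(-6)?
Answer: -56599/1285 ≈ -44.046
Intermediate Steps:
T = 27 (T = 2 - (5 + 5*(-6)) = 2 - (5 - 30) = 2 - 1*(-25) = 2 + 25 = 27)
F(b) = 2*b/(b + b²) (F(b) = (2*b)/(b + b²) = 2*b/(b + b²))
1/(F(T)/((-56599/(-9819 - 1*(-27809))))) = 1/((2/(1 + 27))/((-56599/(-9819 - 1*(-27809))))) = 1/((2/28)/((-56599/(-9819 + 27809)))) = 1/((2*(1/28))/((-56599/17990))) = 1/(1/(14*((-56599*1/17990)))) = 1/(1/(14*(-56599/17990))) = 1/((1/14)*(-17990/56599)) = 1/(-1285/56599) = -56599/1285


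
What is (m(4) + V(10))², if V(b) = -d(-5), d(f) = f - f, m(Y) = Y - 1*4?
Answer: 0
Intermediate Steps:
m(Y) = -4 + Y (m(Y) = Y - 4 = -4 + Y)
d(f) = 0
V(b) = 0 (V(b) = -1*0 = 0)
(m(4) + V(10))² = ((-4 + 4) + 0)² = (0 + 0)² = 0² = 0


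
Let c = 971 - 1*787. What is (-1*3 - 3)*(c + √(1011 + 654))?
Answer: -1104 - 18*√185 ≈ -1348.8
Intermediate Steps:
c = 184 (c = 971 - 787 = 184)
(-1*3 - 3)*(c + √(1011 + 654)) = (-1*3 - 3)*(184 + √(1011 + 654)) = (-3 - 3)*(184 + √1665) = -6*(184 + 3*√185) = -1104 - 18*√185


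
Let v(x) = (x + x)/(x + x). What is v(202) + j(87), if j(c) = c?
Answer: 88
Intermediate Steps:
v(x) = 1 (v(x) = (2*x)/((2*x)) = (2*x)*(1/(2*x)) = 1)
v(202) + j(87) = 1 + 87 = 88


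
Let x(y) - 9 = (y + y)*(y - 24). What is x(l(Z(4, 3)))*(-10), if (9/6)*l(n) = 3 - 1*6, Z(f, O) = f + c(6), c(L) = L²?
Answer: -1130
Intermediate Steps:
Z(f, O) = 36 + f (Z(f, O) = f + 6² = f + 36 = 36 + f)
l(n) = -2 (l(n) = 2*(3 - 1*6)/3 = 2*(3 - 6)/3 = (⅔)*(-3) = -2)
x(y) = 9 + 2*y*(-24 + y) (x(y) = 9 + (y + y)*(y - 24) = 9 + (2*y)*(-24 + y) = 9 + 2*y*(-24 + y))
x(l(Z(4, 3)))*(-10) = (9 - 48*(-2) + 2*(-2)²)*(-10) = (9 + 96 + 2*4)*(-10) = (9 + 96 + 8)*(-10) = 113*(-10) = -1130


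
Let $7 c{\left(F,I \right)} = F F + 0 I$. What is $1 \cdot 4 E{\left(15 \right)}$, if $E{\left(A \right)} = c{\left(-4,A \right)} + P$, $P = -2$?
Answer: $\frac{8}{7} \approx 1.1429$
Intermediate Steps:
$c{\left(F,I \right)} = \frac{F^{2}}{7}$ ($c{\left(F,I \right)} = \frac{F F + 0 I}{7} = \frac{F^{2} + 0}{7} = \frac{F^{2}}{7}$)
$E{\left(A \right)} = \frac{2}{7}$ ($E{\left(A \right)} = \frac{\left(-4\right)^{2}}{7} - 2 = \frac{1}{7} \cdot 16 - 2 = \frac{16}{7} - 2 = \frac{2}{7}$)
$1 \cdot 4 E{\left(15 \right)} = 1 \cdot 4 \cdot \frac{2}{7} = 4 \cdot \frac{2}{7} = \frac{8}{7}$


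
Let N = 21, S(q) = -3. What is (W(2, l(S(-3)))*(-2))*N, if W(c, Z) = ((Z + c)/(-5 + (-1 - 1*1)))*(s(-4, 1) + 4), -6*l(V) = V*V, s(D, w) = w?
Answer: 15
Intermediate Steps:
l(V) = -V**2/6 (l(V) = -V*V/6 = -V**2/6)
W(c, Z) = -5*Z/7 - 5*c/7 (W(c, Z) = ((Z + c)/(-5 + (-1 - 1*1)))*(1 + 4) = ((Z + c)/(-5 + (-1 - 1)))*5 = ((Z + c)/(-5 - 2))*5 = ((Z + c)/(-7))*5 = ((Z + c)*(-1/7))*5 = (-Z/7 - c/7)*5 = -5*Z/7 - 5*c/7)
(W(2, l(S(-3)))*(-2))*N = ((-(-5)*(-3)**2/42 - 5/7*2)*(-2))*21 = ((-(-5)*9/42 - 10/7)*(-2))*21 = ((-5/7*(-3/2) - 10/7)*(-2))*21 = ((15/14 - 10/7)*(-2))*21 = -5/14*(-2)*21 = (5/7)*21 = 15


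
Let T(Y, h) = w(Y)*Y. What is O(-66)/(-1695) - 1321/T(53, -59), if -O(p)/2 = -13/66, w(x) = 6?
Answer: -24631423/5929110 ≈ -4.1543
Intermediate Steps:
O(p) = 13/33 (O(p) = -(-26)/66 = -2*(-13/66) = 13/33)
T(Y, h) = 6*Y
O(-66)/(-1695) - 1321/T(53, -59) = (13/33)/(-1695) - 1321/(6*53) = (13/33)*(-1/1695) - 1321/318 = -13/55935 - 1321*1/318 = -13/55935 - 1321/318 = -24631423/5929110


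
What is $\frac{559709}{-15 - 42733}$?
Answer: $- \frac{559709}{42748} \approx -13.093$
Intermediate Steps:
$\frac{559709}{-15 - 42733} = \frac{559709}{-42748} = 559709 \left(- \frac{1}{42748}\right) = - \frac{559709}{42748}$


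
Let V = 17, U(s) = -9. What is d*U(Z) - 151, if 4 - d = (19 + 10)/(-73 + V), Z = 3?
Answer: -10733/56 ≈ -191.66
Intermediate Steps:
d = 253/56 (d = 4 - (19 + 10)/(-73 + 17) = 4 - 29/(-56) = 4 - 29*(-1)/56 = 4 - 1*(-29/56) = 4 + 29/56 = 253/56 ≈ 4.5179)
d*U(Z) - 151 = (253/56)*(-9) - 151 = -2277/56 - 151 = -10733/56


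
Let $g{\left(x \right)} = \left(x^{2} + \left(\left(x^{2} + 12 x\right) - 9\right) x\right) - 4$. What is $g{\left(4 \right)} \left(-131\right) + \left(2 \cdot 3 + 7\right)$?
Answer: $-30379$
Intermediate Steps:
$g{\left(x \right)} = -4 + x^{2} + x \left(-9 + x^{2} + 12 x\right)$ ($g{\left(x \right)} = \left(x^{2} + \left(-9 + x^{2} + 12 x\right) x\right) - 4 = \left(x^{2} + x \left(-9 + x^{2} + 12 x\right)\right) - 4 = -4 + x^{2} + x \left(-9 + x^{2} + 12 x\right)$)
$g{\left(4 \right)} \left(-131\right) + \left(2 \cdot 3 + 7\right) = \left(-4 + 4^{3} - 36 + 13 \cdot 4^{2}\right) \left(-131\right) + \left(2 \cdot 3 + 7\right) = \left(-4 + 64 - 36 + 13 \cdot 16\right) \left(-131\right) + \left(6 + 7\right) = \left(-4 + 64 - 36 + 208\right) \left(-131\right) + 13 = 232 \left(-131\right) + 13 = -30392 + 13 = -30379$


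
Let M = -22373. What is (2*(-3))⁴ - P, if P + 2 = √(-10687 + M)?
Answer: 1298 - 2*I*√8265 ≈ 1298.0 - 181.82*I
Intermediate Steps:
P = -2 + 2*I*√8265 (P = -2 + √(-10687 - 22373) = -2 + √(-33060) = -2 + 2*I*√8265 ≈ -2.0 + 181.82*I)
(2*(-3))⁴ - P = (2*(-3))⁴ - (-2 + 2*I*√8265) = (-6)⁴ + (2 - 2*I*√8265) = 1296 + (2 - 2*I*√8265) = 1298 - 2*I*√8265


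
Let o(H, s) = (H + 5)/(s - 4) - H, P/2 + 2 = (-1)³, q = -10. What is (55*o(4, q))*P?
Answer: 10725/7 ≈ 1532.1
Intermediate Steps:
P = -6 (P = -4 + 2*(-1)³ = -4 + 2*(-1) = -4 - 2 = -6)
o(H, s) = -H + (5 + H)/(-4 + s) (o(H, s) = (5 + H)/(-4 + s) - H = -H + (5 + H)/(-4 + s))
(55*o(4, q))*P = (55*((5 + 5*4 - 1*4*(-10))/(-4 - 10)))*(-6) = (55*((5 + 20 + 40)/(-14)))*(-6) = (55*(-1/14*65))*(-6) = (55*(-65/14))*(-6) = -3575/14*(-6) = 10725/7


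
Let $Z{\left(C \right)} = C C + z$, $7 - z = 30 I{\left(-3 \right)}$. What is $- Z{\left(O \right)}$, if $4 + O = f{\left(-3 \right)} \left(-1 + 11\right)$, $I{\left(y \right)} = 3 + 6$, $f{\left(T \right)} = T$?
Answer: $-893$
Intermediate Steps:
$I{\left(y \right)} = 9$
$z = -263$ ($z = 7 - 30 \cdot 9 = 7 - 270 = -263$)
$O = -34$ ($O = -4 - 3 \left(-1 + 11\right) = -4 - 30 = -34$)
$Z{\left(C \right)} = -263 + C^{2}$ ($Z{\left(C \right)} = C C - 263 = C^{2} - 263 = -263 + C^{2}$)
$- Z{\left(O \right)} = - (-263 + \left(-34\right)^{2}) = - (-263 + 1156) = \left(-1\right) 893 = -893$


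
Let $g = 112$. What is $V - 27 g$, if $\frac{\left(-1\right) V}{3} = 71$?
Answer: $-3237$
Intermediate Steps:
$V = -213$ ($V = \left(-3\right) 71 = -213$)
$V - 27 g = -213 - 3024 = -3237$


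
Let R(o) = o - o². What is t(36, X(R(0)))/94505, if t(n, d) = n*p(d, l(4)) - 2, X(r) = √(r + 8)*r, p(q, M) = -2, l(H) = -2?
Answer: -74/94505 ≈ -0.00078303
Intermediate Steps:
X(r) = r*√(8 + r) (X(r) = √(8 + r)*r = r*√(8 + r))
t(n, d) = -2 - 2*n (t(n, d) = n*(-2) - 2 = -2*n - 2 = -2 - 2*n)
t(36, X(R(0)))/94505 = (-2 - 2*36)/94505 = (-2 - 72)*(1/94505) = -74*1/94505 = -74/94505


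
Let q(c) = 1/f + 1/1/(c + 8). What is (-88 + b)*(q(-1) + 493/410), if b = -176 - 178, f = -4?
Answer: -1441141/410 ≈ -3515.0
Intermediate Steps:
q(c) = 31/4 + c (q(c) = 1/(-4) + 1/1/(c + 8) = 1*(-¼) + 1/1/(8 + c) = -¼ + 1*(8 + c) = -¼ + (8 + c) = 31/4 + c)
b = -354
(-88 + b)*(q(-1) + 493/410) = (-88 - 354)*((31/4 - 1) + 493/410) = -442*(27/4 + 493*(1/410)) = -442*(27/4 + 493/410) = -442*6521/820 = -1441141/410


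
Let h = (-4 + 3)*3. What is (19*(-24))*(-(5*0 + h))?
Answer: -1368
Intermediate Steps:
h = -3 (h = -1*3 = -3)
(19*(-24))*(-(5*0 + h)) = (19*(-24))*(-(5*0 - 3)) = -(-456)*(0 - 3) = -(-456)*(-3) = -456*3 = -1368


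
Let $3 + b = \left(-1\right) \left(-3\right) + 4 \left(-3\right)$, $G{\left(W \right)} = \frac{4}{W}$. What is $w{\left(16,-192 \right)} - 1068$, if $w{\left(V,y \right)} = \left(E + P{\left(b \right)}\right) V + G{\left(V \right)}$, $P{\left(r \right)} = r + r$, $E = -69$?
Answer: $- \frac{10223}{4} \approx -2555.8$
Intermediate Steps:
$b = -12$ ($b = -3 + \left(\left(-1\right) \left(-3\right) + 4 \left(-3\right)\right) = -3 + \left(3 - 12\right) = -3 - 9 = -12$)
$P{\left(r \right)} = 2 r$
$w{\left(V,y \right)} = - 93 V + \frac{4}{V}$ ($w{\left(V,y \right)} = \left(-69 + 2 \left(-12\right)\right) V + \frac{4}{V} = \left(-69 - 24\right) V + \frac{4}{V} = - 93 V + \frac{4}{V}$)
$w{\left(16,-192 \right)} - 1068 = \left(\left(-93\right) 16 + \frac{4}{16}\right) - 1068 = \left(-1488 + 4 \cdot \frac{1}{16}\right) - 1068 = \left(-1488 + \frac{1}{4}\right) - 1068 = - \frac{5951}{4} - 1068 = - \frac{10223}{4}$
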